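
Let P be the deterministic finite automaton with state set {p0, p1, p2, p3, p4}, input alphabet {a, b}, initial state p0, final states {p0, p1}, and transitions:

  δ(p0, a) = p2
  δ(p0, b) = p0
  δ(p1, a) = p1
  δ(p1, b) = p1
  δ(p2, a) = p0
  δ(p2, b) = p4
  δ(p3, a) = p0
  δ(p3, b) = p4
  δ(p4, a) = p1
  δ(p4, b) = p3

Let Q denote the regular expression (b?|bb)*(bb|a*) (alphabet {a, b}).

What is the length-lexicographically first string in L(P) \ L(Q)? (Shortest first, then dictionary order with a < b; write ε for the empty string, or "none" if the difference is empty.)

The string aab is accepted by P but not by Q.
No shorter string lies in the difference, and aab is the lexicographically first length-3 string in L(P) \ L(Q).

aab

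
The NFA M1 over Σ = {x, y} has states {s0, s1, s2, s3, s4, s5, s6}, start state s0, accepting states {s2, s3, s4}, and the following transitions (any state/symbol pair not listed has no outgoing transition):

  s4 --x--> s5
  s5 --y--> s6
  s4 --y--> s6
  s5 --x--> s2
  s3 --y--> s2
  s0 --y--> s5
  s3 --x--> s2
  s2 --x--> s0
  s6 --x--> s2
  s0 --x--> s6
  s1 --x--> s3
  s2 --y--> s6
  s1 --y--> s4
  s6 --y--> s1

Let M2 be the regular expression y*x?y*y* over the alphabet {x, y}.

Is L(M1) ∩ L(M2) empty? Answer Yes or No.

No

The string yx is accepted by both M1 and M2.
Hence L(M1) ∩ L(M2) ≠ ∅.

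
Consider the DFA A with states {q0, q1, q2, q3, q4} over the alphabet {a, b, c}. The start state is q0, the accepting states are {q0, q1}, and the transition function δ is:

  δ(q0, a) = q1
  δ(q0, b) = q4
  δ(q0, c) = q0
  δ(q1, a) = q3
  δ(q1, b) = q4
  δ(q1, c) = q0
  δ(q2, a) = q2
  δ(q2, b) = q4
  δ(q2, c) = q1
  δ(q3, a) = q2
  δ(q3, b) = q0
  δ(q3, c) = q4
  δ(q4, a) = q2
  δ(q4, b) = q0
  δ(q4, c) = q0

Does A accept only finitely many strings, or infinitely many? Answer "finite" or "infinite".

infinite

State q0 is reachable from the start and can reach an accepting state, and it lies on the cycle q0 → q0.
Traversing that cycle any number of times yields accepted strings of unbounded length, so the language is infinite.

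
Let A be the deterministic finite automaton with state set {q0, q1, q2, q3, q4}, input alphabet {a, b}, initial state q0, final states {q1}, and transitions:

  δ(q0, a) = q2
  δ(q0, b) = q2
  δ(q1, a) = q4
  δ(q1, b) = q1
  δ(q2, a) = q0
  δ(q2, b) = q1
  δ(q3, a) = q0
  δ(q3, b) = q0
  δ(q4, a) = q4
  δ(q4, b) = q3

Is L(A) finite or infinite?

infinite

State q0 is reachable from the start and can reach an accepting state, and it lies on the cycle q0 → q2 → q0.
Traversing that cycle any number of times yields accepted strings of unbounded length, so the language is infinite.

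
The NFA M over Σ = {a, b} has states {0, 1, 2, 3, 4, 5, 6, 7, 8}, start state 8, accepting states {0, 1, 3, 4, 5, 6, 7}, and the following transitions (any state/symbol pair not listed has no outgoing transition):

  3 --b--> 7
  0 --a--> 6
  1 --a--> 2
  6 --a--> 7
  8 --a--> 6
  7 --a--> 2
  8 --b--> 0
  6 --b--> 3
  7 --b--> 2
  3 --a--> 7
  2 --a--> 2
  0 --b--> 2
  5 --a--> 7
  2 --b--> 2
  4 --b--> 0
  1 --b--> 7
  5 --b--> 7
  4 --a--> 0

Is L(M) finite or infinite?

finite

The useful states (reachable from 8 and able to reach an accepting state) are {0, 3, 6, 7, 8}.
Restricted to these states the transition graph has no cycle, so every accepting path has bounded length and L is finite.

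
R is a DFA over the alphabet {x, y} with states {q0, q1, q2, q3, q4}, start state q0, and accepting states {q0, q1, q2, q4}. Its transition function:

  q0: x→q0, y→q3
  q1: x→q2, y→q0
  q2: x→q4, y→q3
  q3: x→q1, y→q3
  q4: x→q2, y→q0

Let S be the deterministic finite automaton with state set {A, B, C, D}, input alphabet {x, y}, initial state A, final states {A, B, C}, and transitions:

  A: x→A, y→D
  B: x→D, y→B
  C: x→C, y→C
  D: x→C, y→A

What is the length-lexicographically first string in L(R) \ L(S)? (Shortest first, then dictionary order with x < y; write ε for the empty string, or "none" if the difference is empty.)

The string yyxy is accepted by R but not by S.
No shorter string lies in the difference, and yyxy is the lexicographically first length-4 string in L(R) \ L(S).

yyxy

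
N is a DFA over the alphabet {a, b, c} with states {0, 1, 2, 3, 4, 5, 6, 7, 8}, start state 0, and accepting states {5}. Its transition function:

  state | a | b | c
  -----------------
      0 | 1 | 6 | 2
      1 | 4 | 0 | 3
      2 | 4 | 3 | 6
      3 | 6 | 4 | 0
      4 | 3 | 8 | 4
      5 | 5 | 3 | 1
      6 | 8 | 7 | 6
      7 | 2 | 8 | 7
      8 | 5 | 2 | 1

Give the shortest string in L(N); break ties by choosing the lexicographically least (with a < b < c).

baa

A breadth-first search from 0 reaches an accepting state first via the path 0 → 6 → 8 → 5 on input baa.
No string of length < 3 is accepted (BFS exhausts all shorter strings without reaching an accepting state), and baa is the lexicographically least accepting string of length 3.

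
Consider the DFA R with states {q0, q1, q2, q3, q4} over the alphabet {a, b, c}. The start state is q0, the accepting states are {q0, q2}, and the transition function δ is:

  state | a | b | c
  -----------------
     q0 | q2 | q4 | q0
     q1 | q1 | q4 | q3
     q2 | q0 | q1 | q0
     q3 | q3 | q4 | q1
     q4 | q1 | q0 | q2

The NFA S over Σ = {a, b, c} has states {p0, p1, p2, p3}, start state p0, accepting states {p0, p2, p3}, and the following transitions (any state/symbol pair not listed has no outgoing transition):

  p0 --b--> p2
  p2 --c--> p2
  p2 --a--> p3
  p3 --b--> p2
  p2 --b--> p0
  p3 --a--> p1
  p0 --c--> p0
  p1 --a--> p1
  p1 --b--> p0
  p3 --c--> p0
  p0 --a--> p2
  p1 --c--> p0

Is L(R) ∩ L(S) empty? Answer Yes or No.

No

The empty string ε is accepted by both R and S.
Hence L(R) ∩ L(S) ≠ ∅.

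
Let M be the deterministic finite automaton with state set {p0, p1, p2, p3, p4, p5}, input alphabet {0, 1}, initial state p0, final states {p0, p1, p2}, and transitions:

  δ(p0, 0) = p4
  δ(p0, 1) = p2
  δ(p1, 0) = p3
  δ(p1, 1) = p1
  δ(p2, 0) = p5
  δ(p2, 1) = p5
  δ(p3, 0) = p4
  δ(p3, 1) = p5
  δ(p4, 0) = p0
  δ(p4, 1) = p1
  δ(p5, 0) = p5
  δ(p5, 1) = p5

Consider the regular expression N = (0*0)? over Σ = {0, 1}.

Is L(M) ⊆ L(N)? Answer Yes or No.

No

The string 1 is in L(M) but not in L(N).
So L(M) ⊄ L(N).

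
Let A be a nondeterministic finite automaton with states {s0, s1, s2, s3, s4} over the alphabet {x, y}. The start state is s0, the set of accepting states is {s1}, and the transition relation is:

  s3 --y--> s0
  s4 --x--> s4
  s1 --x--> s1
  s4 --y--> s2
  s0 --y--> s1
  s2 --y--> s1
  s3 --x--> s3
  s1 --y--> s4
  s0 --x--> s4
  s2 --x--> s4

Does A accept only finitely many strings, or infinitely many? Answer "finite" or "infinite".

infinite

State s1 is reachable from the start and can reach an accepting state, and it lies on the cycle s1 → s1.
Traversing that cycle any number of times yields accepted strings of unbounded length, so the language is infinite.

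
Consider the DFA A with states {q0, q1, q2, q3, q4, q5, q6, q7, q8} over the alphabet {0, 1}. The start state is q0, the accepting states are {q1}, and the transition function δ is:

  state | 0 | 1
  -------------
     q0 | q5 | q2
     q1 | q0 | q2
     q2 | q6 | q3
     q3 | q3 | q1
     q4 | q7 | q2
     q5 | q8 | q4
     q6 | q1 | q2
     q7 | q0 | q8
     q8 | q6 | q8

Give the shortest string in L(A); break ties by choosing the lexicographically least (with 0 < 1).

100

A breadth-first search from q0 reaches an accepting state first via the path q0 → q2 → q6 → q1 on input 100.
No string of length < 3 is accepted (BFS exhausts all shorter strings without reaching an accepting state), and 100 is the lexicographically least accepting string of length 3.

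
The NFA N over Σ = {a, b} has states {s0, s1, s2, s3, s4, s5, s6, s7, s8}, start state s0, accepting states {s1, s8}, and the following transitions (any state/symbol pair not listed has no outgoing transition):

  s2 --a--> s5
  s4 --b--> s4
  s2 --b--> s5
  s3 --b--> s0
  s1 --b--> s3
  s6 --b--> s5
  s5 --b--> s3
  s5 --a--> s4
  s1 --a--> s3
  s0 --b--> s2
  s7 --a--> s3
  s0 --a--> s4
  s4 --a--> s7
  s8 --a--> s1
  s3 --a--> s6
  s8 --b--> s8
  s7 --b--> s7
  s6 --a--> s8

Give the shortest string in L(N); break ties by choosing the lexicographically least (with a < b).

aaaaa

A breadth-first search from s0 reaches an accepting state first via the path s0 → s4 → s7 → s3 → s6 → s8 on input aaaaa.
No string of length < 5 is accepted (BFS exhausts all shorter strings without reaching an accepting state), and aaaaa is the lexicographically least accepting string of length 5.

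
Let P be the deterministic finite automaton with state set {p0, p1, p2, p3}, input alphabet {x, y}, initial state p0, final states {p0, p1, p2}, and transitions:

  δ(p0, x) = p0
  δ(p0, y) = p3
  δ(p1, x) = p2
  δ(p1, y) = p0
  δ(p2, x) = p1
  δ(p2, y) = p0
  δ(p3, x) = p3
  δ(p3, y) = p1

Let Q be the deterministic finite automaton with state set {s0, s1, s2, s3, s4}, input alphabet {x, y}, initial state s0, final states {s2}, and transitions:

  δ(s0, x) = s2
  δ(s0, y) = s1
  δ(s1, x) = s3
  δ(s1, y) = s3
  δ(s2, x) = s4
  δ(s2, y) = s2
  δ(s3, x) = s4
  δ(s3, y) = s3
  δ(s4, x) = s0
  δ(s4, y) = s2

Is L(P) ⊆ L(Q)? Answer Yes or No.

The empty string ε is in L(P) but not in L(Q).
So L(P) ⊄ L(Q).

No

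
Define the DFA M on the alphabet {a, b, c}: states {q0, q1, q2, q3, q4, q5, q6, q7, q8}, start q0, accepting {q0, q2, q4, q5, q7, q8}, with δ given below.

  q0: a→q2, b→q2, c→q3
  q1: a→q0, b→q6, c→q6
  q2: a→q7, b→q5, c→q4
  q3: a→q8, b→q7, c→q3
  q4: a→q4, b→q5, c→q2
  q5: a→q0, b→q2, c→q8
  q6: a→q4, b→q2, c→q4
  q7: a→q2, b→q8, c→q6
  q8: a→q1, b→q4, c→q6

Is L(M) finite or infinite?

State q2 is reachable from the start and can reach an accepting state, and it lies on the cycle q2 → q4 → q2.
Traversing that cycle any number of times yields accepted strings of unbounded length, so the language is infinite.

infinite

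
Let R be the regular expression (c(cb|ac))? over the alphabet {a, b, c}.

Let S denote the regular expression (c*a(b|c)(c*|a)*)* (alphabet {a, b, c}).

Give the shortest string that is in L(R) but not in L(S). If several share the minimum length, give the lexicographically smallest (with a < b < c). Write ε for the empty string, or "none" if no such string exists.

The string ccb is accepted by R but not by S.
No shorter string lies in the difference, and ccb is the lexicographically first length-3 string in L(R) \ L(S).

ccb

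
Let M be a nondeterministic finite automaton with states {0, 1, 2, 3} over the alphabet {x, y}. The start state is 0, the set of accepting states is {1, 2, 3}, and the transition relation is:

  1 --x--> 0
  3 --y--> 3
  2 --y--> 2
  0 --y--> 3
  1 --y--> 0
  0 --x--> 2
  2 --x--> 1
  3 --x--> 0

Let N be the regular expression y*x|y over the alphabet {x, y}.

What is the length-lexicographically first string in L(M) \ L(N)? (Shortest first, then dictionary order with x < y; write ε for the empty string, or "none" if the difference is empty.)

The string xx is accepted by M but not by N.
No shorter string lies in the difference, and xx is the lexicographically first length-2 string in L(M) \ L(N).

xx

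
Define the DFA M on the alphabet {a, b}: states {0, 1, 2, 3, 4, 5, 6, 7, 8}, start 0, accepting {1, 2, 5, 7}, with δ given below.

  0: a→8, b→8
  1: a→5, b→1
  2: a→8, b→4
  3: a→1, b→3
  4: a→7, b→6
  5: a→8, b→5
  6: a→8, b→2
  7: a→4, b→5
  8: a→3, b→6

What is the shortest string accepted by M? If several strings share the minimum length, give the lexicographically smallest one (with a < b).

A breadth-first search from 0 reaches an accepting state first via the path 0 → 8 → 3 → 1 on input aaa.
No string of length < 3 is accepted (BFS exhausts all shorter strings without reaching an accepting state), and aaa is the lexicographically least accepting string of length 3.

aaa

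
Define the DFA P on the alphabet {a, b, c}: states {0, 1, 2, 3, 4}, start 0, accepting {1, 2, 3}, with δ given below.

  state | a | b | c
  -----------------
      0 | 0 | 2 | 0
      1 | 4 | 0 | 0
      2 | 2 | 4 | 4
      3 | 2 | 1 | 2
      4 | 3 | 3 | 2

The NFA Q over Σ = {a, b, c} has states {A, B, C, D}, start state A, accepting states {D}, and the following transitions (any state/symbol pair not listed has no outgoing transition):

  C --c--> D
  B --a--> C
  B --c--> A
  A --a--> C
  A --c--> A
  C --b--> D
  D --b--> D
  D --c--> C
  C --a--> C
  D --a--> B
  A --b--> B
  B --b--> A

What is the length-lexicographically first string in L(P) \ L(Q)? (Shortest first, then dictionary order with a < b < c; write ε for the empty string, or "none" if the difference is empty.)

The string b is accepted by P but not by Q.
No shorter string lies in the difference, and b is the lexicographically first length-1 string in L(P) \ L(Q).

b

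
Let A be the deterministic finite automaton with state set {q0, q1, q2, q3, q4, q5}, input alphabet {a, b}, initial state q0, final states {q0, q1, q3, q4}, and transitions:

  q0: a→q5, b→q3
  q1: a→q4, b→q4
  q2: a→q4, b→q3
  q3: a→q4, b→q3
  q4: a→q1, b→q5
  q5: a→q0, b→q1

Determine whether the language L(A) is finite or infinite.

infinite

State q3 is reachable from the start and can reach an accepting state, and it lies on the cycle q3 → q3.
Traversing that cycle any number of times yields accepted strings of unbounded length, so the language is infinite.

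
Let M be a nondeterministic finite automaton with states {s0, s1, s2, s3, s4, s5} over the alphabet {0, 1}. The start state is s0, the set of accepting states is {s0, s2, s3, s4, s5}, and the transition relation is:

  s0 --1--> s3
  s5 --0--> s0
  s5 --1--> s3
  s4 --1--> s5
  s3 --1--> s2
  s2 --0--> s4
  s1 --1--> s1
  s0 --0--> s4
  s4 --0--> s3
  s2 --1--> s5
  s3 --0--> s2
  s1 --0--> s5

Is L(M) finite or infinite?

infinite

State s3 is reachable from the start and can reach an accepting state, and it lies on the cycle s3 → s2 → s4 → s3.
Traversing that cycle any number of times yields accepted strings of unbounded length, so the language is infinite.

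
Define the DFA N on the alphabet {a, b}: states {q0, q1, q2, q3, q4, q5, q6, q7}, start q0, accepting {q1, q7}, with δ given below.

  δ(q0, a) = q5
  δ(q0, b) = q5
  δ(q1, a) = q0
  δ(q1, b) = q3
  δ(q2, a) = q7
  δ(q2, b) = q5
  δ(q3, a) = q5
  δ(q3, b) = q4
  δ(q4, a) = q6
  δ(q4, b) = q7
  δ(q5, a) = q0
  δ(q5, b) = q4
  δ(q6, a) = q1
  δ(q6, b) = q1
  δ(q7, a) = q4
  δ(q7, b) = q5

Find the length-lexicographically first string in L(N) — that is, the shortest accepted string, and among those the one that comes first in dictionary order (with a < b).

abb

A breadth-first search from q0 reaches an accepting state first via the path q0 → q5 → q4 → q7 on input abb.
No string of length < 3 is accepted (BFS exhausts all shorter strings without reaching an accepting state), and abb is the lexicographically least accepting string of length 3.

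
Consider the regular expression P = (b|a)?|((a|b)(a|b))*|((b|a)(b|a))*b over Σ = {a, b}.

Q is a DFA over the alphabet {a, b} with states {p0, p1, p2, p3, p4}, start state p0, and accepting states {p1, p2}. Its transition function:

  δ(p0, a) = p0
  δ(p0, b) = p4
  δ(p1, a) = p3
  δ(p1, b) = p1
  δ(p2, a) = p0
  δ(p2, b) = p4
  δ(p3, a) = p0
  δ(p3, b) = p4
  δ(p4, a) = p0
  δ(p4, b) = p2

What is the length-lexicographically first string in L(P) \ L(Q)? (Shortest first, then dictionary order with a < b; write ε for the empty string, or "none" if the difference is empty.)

ε

The empty string ε is accepted by P but not by Q.
Since ε is the unique shortest string, it is the required witness.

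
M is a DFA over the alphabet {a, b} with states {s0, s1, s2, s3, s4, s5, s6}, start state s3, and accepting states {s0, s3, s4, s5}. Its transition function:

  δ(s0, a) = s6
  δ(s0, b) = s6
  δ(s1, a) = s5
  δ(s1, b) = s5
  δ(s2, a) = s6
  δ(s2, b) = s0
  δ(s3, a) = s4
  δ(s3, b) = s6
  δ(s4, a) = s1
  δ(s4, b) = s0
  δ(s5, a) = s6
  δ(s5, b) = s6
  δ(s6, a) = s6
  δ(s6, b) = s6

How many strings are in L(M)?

5

The useful subgraph on states {s0, s1, s3, s4, s5} is acyclic, so L(M) is finite; the longest accepting path visits 4 useful states, giving maximum string length 3.
Counting accepting paths from s3 by length: 1 of length 0, 1 of length 1, 1 of length 2, 2 of length 3. Total 5.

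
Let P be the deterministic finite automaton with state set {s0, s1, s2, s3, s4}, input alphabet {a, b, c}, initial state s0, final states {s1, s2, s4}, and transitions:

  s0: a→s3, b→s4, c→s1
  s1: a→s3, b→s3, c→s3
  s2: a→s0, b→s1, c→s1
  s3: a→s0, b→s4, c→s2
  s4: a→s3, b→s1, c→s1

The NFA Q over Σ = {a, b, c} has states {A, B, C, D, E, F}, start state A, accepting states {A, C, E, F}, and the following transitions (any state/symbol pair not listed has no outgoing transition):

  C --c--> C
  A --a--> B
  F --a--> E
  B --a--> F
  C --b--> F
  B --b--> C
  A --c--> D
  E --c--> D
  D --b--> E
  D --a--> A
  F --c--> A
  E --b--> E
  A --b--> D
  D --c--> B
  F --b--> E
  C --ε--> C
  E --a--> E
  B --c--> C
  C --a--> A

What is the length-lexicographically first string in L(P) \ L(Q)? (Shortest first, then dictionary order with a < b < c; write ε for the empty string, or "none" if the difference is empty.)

b

The string b is accepted by P but not by Q.
No shorter string lies in the difference, and b is the lexicographically first length-1 string in L(P) \ L(Q).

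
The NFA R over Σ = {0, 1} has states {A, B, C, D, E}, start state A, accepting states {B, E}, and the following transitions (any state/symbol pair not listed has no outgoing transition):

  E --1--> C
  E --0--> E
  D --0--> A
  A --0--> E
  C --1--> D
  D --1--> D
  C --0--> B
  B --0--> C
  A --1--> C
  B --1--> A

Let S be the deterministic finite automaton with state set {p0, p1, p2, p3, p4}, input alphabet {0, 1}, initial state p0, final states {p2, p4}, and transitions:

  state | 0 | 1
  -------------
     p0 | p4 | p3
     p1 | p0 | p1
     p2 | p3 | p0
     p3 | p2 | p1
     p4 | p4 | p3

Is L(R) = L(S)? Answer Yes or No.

Exploring the product automaton R × S from the start pair (A, p0), following both machines on each input symbol, reaches 5 state pairs: (A, p0), (E, p4), (C, p3), (B, p2), (D, p1).
R accepts in {B, E} and S accepts in {p2, p4}. In every reachable pair the two components are either both accepting — (E, p4), (B, p2) — or both non-accepting, so no string is accepted by exactly one of the machines: L(R) \ L(S) and L(S) \ L(R) are both empty.
Hence every string is accepted by R iff it is accepted by S, and the two languages coincide.

Yes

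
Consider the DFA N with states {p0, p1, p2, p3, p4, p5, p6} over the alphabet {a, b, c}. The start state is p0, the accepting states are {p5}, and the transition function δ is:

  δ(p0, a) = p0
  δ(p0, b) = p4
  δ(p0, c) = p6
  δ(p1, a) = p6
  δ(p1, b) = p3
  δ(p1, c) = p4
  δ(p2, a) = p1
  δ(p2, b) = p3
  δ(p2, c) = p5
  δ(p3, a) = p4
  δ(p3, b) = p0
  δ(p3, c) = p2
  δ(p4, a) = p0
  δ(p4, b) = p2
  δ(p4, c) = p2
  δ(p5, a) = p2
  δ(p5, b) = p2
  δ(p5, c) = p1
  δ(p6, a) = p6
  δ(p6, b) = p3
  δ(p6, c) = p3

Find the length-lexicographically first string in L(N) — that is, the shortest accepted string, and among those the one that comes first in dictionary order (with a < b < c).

A breadth-first search from p0 reaches an accepting state first via the path p0 → p4 → p2 → p5 on input bbc.
No string of length < 3 is accepted (BFS exhausts all shorter strings without reaching an accepting state), and bbc is the lexicographically least accepting string of length 3.

bbc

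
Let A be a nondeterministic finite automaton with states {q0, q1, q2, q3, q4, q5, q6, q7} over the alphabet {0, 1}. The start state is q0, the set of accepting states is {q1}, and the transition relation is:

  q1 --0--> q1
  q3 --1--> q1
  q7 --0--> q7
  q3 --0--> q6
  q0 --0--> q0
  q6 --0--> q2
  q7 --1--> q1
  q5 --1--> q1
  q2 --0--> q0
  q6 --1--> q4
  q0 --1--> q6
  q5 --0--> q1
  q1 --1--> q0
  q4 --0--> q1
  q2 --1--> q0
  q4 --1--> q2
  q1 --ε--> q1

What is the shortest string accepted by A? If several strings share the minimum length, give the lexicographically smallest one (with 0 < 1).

A breadth-first search from q0 reaches an accepting state first via the path q0 → q6 → q4 → q1 on input 110.
No string of length < 3 is accepted (BFS exhausts all shorter strings without reaching an accepting state), and 110 is the lexicographically least accepting string of length 3.

110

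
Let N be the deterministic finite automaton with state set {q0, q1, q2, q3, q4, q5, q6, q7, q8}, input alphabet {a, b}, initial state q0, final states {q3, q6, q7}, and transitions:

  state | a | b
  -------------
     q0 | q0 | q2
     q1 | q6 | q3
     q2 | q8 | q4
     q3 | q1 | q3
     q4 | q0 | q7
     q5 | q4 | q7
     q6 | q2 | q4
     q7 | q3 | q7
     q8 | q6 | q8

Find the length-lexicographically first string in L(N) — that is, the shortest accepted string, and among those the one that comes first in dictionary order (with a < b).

A breadth-first search from q0 reaches an accepting state first via the path q0 → q2 → q8 → q6 on input baa.
No string of length < 3 is accepted (BFS exhausts all shorter strings without reaching an accepting state), and baa is the lexicographically least accepting string of length 3.

baa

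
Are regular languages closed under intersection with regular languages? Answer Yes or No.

Yes

This is a special case of closure under intersection: the product of the two DFAs, accepting on F₁ × F₂, recognises the intersection.
So the regular languages are closed under intersection with a regular language.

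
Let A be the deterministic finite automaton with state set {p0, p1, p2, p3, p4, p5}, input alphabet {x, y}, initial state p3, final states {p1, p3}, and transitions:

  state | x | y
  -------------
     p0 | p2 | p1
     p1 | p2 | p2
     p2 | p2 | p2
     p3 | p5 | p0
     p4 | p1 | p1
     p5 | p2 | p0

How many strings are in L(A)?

3

The useful subgraph on states {p0, p1, p3, p5} is acyclic, so L(A) is finite; the longest accepting path visits 4 useful states, giving maximum string length 3.
Counting accepting paths from p3 by length: 1 of length 0, 1 of length 2, 1 of length 3. Total 3.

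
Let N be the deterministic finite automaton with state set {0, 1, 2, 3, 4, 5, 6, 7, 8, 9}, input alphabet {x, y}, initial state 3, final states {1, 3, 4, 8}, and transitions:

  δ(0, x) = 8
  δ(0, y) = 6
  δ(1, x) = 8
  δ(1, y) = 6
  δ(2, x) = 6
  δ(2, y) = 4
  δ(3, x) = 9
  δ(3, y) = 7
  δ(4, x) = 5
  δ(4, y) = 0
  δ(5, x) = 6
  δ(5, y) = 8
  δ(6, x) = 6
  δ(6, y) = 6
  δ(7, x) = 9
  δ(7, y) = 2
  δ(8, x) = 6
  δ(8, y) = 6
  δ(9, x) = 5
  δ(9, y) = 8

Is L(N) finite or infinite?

The useful states (reachable from 3 and able to reach an accepting state) are {0, 2, 3, 4, 5, 7, 8, 9}.
Restricted to these states the transition graph has no cycle, so every accepting path has bounded length and L is finite.

finite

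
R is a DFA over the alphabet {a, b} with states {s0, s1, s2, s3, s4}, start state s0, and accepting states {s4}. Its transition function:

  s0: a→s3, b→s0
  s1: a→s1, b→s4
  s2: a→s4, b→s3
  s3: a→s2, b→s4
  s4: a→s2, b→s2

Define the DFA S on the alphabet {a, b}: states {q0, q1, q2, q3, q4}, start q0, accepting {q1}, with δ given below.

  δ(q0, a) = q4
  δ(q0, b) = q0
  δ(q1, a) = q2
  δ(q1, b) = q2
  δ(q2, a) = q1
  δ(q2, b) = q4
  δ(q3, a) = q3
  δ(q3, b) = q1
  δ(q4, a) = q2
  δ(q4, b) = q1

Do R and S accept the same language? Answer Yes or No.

Yes

Exploring the product automaton R × S from the start pair (s0, q0), following both machines on each input symbol, reaches 4 state pairs: (s0, q0), (s3, q4), (s2, q2), (s4, q1).
R accepts in {s4} and S accepts in {q1}. In every reachable pair the two components are either both accepting — (s4, q1) — or both non-accepting, so no string is accepted by exactly one of the machines: L(R) \ L(S) and L(S) \ L(R) are both empty.
Hence every string is accepted by R iff it is accepted by S, and the two languages coincide.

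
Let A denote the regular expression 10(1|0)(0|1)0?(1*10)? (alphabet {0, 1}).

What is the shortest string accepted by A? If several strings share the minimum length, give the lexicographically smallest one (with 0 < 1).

By inspection of the expression, no string of length less than 4 matches, and 1000 is the lexicographically first match of length 4.

1000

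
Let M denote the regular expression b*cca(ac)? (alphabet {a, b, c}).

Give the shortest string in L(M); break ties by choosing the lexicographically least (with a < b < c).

cca

By inspection of the expression, no string of length less than 3 matches, and cca is the lexicographically first match of length 3.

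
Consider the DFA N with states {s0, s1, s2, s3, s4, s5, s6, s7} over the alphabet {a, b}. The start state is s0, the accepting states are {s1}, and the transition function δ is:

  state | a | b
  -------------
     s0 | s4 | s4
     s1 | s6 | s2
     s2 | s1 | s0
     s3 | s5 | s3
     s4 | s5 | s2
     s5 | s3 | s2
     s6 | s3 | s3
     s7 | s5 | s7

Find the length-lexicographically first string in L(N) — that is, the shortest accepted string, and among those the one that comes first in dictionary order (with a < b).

aba

A breadth-first search from s0 reaches an accepting state first via the path s0 → s4 → s2 → s1 on input aba.
No string of length < 3 is accepted (BFS exhausts all shorter strings without reaching an accepting state), and aba is the lexicographically least accepting string of length 3.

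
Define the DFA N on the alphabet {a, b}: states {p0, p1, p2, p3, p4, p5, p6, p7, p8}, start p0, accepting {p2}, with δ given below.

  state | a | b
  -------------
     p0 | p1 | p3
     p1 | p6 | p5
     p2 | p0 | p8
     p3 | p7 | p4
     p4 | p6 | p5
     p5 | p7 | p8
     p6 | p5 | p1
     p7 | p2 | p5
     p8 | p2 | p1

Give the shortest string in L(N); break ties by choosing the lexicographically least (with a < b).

baa

A breadth-first search from p0 reaches an accepting state first via the path p0 → p3 → p7 → p2 on input baa.
No string of length < 3 is accepted (BFS exhausts all shorter strings without reaching an accepting state), and baa is the lexicographically least accepting string of length 3.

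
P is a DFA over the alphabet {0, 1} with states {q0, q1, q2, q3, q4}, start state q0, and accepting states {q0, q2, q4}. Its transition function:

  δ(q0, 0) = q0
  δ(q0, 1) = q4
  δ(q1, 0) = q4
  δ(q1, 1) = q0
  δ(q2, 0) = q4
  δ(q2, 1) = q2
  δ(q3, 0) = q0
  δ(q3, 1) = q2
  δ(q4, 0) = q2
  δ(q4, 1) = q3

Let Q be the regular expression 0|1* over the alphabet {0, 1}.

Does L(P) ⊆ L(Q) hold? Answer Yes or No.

No

The string 00 is in L(P) but not in L(Q).
So L(P) ⊄ L(Q).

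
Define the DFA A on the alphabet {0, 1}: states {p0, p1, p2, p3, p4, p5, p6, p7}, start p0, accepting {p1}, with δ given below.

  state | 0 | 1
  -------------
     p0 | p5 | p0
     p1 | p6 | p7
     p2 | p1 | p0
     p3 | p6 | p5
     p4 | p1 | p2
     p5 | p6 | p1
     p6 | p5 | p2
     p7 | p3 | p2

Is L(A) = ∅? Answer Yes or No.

No

The string 01 is accepted: the run p0 → p5 → p1 ends in the accepting state p1.
Since at least one string is accepted, L(A) is not empty.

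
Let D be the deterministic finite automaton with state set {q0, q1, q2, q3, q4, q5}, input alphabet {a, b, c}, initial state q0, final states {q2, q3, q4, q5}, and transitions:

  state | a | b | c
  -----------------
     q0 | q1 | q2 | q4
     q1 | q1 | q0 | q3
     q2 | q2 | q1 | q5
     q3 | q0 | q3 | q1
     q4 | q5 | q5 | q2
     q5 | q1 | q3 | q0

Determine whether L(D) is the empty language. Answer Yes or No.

No

The string b is accepted: the run q0 → q2 ends in the accepting state q2.
Since at least one string is accepted, L(D) is not empty.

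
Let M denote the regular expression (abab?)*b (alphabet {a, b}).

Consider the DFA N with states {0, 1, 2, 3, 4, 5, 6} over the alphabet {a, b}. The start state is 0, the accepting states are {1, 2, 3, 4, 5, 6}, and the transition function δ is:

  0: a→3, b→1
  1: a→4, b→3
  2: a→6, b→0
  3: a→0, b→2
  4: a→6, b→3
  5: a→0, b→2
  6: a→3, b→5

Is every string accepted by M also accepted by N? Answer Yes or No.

Yes

Converting the expression M to a DFA (subset construction, then merging equivalent states) gives the minimal DFA with states {m0, m1, m2, m3, m4, m5, m6}, start state m0, accepting states {m2, m6} and transitions m0: a→m1, b→m2; m1: a→m3, b→m4; m2: a→m3, b→m3; m3: a→m3, b→m3; m4: a→m5, b→m3; m5: a→m1, b→m6; m6: a→m1, b→m2.
Exploring the product automaton M × N from the start pair (m0, 0), following both machines on each input symbol, reaches 25 state pairs: (m0, 0), (m1, 3), (m2, 1), (m3, 0), (m4, 2), (m3, 4), (m3, 3), (m3, 1), (m5, 6), (m3, 6), (m3, 2), (m6, 5), (m3, 5), (m1, 0), (m2, 2), (m4, 1), (m5, 4), (m1, 6), (m6, 3), (m4, 5), (m5, 0), (m6, 1), (m1, 4), (m2, 3), (m4, 3).
M accepts in {m2, m6} and N accepts in {1, 2, 3, 4, 5, 6}. The reachable pairs whose M-component is accepting are (m2, 1), (m6, 5), (m2, 2), (m6, 3), (m6, 1), (m2, 3); in each of them the N-component is accepting too, so the product for L(M) \ L(N) (M-component accepting, N-component rejecting) has no reachable accepting pair and the difference is empty.
Hence every string in L(M) is also in L(N).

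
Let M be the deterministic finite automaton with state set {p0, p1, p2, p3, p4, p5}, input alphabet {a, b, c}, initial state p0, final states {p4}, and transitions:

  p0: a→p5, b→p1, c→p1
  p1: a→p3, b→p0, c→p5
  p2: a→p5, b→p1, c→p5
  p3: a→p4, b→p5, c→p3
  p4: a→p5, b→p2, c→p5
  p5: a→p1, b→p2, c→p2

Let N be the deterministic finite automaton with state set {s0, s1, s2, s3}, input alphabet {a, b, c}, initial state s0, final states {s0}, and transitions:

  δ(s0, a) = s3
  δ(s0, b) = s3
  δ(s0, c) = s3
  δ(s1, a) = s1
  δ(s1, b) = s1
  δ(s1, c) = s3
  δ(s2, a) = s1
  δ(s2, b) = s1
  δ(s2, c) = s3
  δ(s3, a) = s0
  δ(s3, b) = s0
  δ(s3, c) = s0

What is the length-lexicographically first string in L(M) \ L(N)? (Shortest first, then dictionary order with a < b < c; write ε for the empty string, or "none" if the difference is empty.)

baa

The string baa is accepted by M but not by N.
No shorter string lies in the difference, and baa is the lexicographically first length-3 string in L(M) \ L(N).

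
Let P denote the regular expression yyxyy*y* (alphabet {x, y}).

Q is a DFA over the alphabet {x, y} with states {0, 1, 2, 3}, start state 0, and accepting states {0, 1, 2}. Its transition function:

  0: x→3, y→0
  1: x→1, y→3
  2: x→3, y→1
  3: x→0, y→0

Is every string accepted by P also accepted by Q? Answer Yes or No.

Yes

Converting the expression P to a DFA (subset construction, then merging equivalent states) gives the minimal DFA with states {p0, p1, p2, p3, p4, p5}, start state p0, accepting states {p5} and transitions p0: x→p1, y→p2; p1: x→p1, y→p1; p2: x→p1, y→p3; p3: x→p4, y→p1; p4: x→p1, y→p5; p5: x→p1, y→p5.
Exploring the product automaton P × Q from the start pair (p0, 0), following both machines on each input symbol, reaches 7 state pairs: (p0, 0), (p1, 3), (p2, 0), (p1, 0), (p3, 0), (p4, 3), (p5, 0).
P accepts in {p5} and Q accepts in {0, 1, 2}. The reachable pairs whose P-component is accepting are (p5, 0); in each of them the Q-component is accepting too, so the product for L(P) \ L(Q) (P-component accepting, Q-component rejecting) has no reachable accepting pair and the difference is empty.
Hence every string in L(P) is also in L(Q).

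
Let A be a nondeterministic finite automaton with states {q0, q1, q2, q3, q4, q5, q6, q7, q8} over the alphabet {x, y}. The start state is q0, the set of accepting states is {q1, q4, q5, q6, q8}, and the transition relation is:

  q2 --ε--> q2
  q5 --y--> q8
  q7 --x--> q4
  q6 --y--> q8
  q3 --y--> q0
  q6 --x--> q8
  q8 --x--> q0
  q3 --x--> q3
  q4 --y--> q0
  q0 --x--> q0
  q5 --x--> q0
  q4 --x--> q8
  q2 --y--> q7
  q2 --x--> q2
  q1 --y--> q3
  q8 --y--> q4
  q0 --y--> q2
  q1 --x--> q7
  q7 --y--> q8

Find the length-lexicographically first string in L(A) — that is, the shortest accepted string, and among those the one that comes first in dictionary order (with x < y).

yyx

A breadth-first search from q0 reaches an accepting state first via the path q0 → q2 → q7 → q4 on input yyx.
No string of length < 3 is accepted (BFS exhausts all shorter strings without reaching an accepting state), and yyx is the lexicographically least accepting string of length 3.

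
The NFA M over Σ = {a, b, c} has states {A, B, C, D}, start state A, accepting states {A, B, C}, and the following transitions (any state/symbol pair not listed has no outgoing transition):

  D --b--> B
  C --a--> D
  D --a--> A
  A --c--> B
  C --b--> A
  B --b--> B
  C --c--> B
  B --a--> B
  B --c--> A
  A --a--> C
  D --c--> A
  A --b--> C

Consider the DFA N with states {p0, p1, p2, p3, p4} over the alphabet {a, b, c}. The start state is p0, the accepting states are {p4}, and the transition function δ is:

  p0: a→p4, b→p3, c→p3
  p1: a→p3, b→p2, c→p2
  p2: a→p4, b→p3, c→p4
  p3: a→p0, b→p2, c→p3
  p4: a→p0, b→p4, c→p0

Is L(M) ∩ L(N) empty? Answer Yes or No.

The string a is accepted by both M and N.
Hence L(M) ∩ L(N) ≠ ∅.

No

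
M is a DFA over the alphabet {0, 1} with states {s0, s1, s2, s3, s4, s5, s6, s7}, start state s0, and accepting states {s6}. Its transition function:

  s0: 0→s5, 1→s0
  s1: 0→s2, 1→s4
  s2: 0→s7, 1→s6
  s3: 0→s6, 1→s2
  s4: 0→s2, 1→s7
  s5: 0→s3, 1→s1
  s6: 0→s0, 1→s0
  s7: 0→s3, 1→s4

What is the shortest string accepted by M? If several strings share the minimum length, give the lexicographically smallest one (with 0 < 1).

A breadth-first search from s0 reaches an accepting state first via the path s0 → s5 → s3 → s6 on input 000.
No string of length < 3 is accepted (BFS exhausts all shorter strings without reaching an accepting state), and 000 is the lexicographically least accepting string of length 3.

000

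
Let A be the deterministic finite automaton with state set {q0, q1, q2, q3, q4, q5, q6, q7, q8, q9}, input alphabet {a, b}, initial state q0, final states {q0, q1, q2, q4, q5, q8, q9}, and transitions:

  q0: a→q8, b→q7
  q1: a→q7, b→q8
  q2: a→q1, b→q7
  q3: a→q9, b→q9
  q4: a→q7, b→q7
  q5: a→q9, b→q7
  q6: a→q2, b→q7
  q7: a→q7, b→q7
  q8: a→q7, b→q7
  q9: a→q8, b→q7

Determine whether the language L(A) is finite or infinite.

The useful states (reachable from q0 and able to reach an accepting state) are {q0, q8}.
Restricted to these states the transition graph has no cycle, so every accepting path has bounded length and L is finite.

finite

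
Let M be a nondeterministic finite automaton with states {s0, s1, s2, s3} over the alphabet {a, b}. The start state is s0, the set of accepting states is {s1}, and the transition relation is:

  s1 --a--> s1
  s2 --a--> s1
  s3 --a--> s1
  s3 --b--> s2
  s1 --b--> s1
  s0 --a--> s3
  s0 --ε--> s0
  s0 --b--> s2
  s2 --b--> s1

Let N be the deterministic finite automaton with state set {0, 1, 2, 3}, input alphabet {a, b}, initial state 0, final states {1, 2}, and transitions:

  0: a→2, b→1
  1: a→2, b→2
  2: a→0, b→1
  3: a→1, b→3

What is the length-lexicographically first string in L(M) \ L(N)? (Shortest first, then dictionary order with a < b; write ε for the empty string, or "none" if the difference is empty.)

aa

The string aa is accepted by M but not by N.
No shorter string lies in the difference, and aa is the lexicographically first length-2 string in L(M) \ L(N).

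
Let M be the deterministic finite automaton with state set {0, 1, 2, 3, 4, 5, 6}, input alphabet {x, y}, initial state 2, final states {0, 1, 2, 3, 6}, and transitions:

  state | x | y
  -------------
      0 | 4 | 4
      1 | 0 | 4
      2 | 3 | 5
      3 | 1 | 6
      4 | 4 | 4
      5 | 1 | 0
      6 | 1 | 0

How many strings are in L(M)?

The useful subgraph on states {0, 1, 2, 3, 5, 6} is acyclic, so L(M) is finite; the longest accepting path visits 5 useful states, giving maximum string length 4.
Counting accepting paths from 2 by length: 1 of length 0, 1 of length 1, 4 of length 2, 4 of length 3, 1 of length 4. Total 11.

11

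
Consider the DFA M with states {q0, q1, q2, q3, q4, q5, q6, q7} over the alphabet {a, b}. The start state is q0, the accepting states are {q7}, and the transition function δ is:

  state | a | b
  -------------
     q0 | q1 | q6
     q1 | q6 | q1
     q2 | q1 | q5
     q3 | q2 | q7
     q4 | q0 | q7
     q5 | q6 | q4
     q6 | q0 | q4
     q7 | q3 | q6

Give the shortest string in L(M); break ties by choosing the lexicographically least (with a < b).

bbb

A breadth-first search from q0 reaches an accepting state first via the path q0 → q6 → q4 → q7 on input bbb.
No string of length < 3 is accepted (BFS exhausts all shorter strings without reaching an accepting state), and bbb is the lexicographically least accepting string of length 3.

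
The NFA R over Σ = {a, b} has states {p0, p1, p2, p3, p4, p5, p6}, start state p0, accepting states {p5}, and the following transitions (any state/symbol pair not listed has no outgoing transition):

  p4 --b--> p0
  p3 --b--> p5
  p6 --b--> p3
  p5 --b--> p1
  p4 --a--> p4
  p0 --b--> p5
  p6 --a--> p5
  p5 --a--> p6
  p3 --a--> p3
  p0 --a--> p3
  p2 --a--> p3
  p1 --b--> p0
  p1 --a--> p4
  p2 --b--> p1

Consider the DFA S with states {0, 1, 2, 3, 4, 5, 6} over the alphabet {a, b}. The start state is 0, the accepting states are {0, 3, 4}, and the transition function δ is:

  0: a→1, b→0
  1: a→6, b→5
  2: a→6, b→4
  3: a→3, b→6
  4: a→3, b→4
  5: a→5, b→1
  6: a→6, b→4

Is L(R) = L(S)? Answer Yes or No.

No

The string ab is accepted by R but rejected by S.
So L(R) ≠ L(S).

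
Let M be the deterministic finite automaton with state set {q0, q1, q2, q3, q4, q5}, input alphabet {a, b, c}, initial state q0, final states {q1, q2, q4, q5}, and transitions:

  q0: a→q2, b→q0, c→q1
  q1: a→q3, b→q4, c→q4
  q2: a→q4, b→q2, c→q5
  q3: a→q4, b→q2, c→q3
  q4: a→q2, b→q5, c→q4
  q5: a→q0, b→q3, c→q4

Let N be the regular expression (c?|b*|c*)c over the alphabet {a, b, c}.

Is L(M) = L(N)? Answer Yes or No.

The string a is accepted by M but rejected by N.
So L(M) ≠ L(N).

No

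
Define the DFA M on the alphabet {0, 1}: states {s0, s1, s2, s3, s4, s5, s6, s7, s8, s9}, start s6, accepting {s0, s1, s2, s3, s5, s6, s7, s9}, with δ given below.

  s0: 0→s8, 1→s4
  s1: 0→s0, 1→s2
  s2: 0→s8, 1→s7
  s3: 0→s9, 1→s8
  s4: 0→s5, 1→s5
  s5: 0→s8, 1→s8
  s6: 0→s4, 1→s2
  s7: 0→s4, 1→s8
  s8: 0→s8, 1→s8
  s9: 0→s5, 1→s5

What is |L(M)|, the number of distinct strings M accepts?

The useful subgraph on states {s2, s4, s5, s6, s7} is acyclic, so L(M) is finite; the longest accepting path visits 5 useful states, giving maximum string length 4.
Counting accepting paths from s6 by length: 1 of length 0, 1 of length 1, 3 of length 2, 2 of length 4. Total 7.

7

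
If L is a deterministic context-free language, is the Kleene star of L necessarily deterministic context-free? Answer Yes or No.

No

L = {c aⁿbⁿ : n≥0} ∪ {cc aⁿb²ⁿ : n≥0} is a DCFL (the number of leading c's fixes which ratio the DPDA checks), but L* is not. Every word of L starts with c, so in a factorisation of the string cc aⁱbʲ (i≥1) into words of L each factor begins at one of the two c's: either the whole string is a single word of L (forcing j = 2i), or it splits as c · (c aⁱbʲ) with c ∈ L (take n = 0) and c aⁱbʲ ∈ L (forcing j = i). Thus L* ∩ cca⁺b* = {cc aⁿbⁿ : n≥1} ∪ {cc aⁿb²ⁿ : n≥1}. A DPDA for L* would give one for this intersection with a regular set, and, started from its configuration after reading cc, one for {aⁿbⁿ : n≥1} ∪ {aⁿb²ⁿ : n≥1}, which no deterministic PDA accepts (a DPDA for it would have a single run on aⁿb²ⁿ, accepting after the prefix aⁿbⁿ and accepting again after n more b's; an ordinary PDA that simulates it on a's and b's and, at any moment when it is accepting, may switch to reading only a fresh letter d while feeding each d to the simulation as a b, would accept aⁱbʲdᵏ (k≥1) exactly when both aⁱbʲ and aⁱbʲ⁺ᵏ are in the language, i.e. its language intersected with the regular set a*b*d⁺ would be exactly {aⁿbⁿdⁿ : n≥1} — impossible, since context-free languages are closed under intersection with regular sets and {aⁿbⁿdⁿ} is not context-free). So L* is not a DCFL.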